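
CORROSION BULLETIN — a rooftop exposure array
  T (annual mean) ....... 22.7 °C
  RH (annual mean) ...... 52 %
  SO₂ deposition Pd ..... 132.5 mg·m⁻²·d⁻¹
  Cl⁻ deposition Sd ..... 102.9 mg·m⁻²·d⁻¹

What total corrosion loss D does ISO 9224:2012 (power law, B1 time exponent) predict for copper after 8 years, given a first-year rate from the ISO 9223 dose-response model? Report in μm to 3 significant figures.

copper: f(T) = -0.080·(T−10) [T>10 °C] = -1.0160
  Pd branch = 0.0053·Pd^0.26·e^(0.059·RH+f) = 0.147 μm/a
  Sd branch = 0.01025·Sd^0.27·e^(0.036·RH+0.049·T) = 0.7082 μm/a
  r_corr = 0.147 + 0.7082 = 0.8551 μm/a
Power-law: D(8) = r_corr · 8^0.667
  D(8) = 0.8551 × 8^0.667 = 0.8551 × 4.003 = 3.423 μm

D(8) = 3.42 μm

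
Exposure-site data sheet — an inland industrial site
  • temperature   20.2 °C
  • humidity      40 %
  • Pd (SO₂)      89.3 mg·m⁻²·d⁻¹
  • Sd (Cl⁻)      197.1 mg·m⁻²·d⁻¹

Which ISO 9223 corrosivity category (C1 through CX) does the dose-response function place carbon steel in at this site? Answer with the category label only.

carbon steel: temperature factor f = -0.054·(10.2) = -0.5508
  SO₂ term: 1.77·89.3^0.52·exp(0.02·40-0.5508) = 23.48
  Sd branch = 0.102·Sd^0.62·e^(0.033·RH+0.04·T) = 22.67 μm/a
  sum: 23.48 + 22.67 → r_corr = 46.15 μm/a
46.1 μm/a falls in (25, 50] for carbon steel → category C3

C3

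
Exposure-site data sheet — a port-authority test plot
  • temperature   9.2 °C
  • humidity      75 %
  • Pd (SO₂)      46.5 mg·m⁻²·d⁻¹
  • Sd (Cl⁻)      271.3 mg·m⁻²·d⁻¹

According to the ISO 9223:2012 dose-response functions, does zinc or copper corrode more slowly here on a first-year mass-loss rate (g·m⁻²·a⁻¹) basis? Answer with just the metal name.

copper

zinc: f(T) = +0.038·(T−10) [T≤10 °C] = -0.0304
  Pd branch = 0.0129·Pd^0.44·e^(0.046·RH+f) = 2.135 μm/a
  Cl⁻ term: 0.0175·271.3^0.57·exp(0.008·75+0.085·9.2) = 1.699
  r_corr = 2.135 + 1.699 = 3.834 μm/a
  mass loss = 3.834 μm/a × 7.14 g/cm³ = 27.38 g·m⁻²·a⁻¹
copper: temperature factor f = +0.126·(-0.8) = -0.1008
  Pd branch = 0.0053·Pd^0.26·e^(0.059·RH+f) = 1.086 μm/a
  Sd branch = 0.01025·Sd^0.27·e^(0.036·RH+0.049·T) = 1.087 μm/a
  sum: 1.086 + 1.087 → r_corr = 2.173 μm/a
  mass loss = 2.173 μm/a × 8.96 g/cm³ = 19.47 g·m⁻²·a⁻¹
Ordering by g·m⁻²·a⁻¹: zinc (27.4) > copper (19.5)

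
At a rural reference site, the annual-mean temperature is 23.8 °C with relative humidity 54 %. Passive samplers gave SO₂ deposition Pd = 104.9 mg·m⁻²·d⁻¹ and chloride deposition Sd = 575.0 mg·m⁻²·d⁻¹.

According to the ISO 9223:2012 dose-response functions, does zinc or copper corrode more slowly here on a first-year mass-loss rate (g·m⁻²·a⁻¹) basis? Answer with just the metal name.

copper

zinc: f(T) = -0.071·(T−10) [T>10 °C] = -0.9798
  Pd branch = 0.0129·Pd^0.44·e^(0.046·RH+f) = 0.4498 μm/a
  Cl⁻ term: 0.0175·575.0^0.57·exp(0.008·54+0.085·23.8) = 7.625
  r_corr = 0.4498 + 7.625 = 8.075 μm/a
  mass loss = 8.075 μm/a × 7.14 g/cm³ = 57.65 g·m⁻²·a⁻¹
copper: f(T) = -0.080·(T−10) [T>10 °C] = -1.1040
  Pd branch = 0.0053·Pd^0.26·e^(0.059·RH+f) = 0.1425 μm/a
  Cl⁻ term: 0.01025·575.0^0.27·exp(0.036·54+0.049·23.8) = 1.278
  sum: 0.1425 + 1.278 → r_corr = 1.421 μm/a
  mass loss = 1.421 μm/a × 8.96 g/cm³ = 12.73 g·m⁻²·a⁻¹
Ordering by g·m⁻²·a⁻¹: zinc (57.7) > copper (12.7)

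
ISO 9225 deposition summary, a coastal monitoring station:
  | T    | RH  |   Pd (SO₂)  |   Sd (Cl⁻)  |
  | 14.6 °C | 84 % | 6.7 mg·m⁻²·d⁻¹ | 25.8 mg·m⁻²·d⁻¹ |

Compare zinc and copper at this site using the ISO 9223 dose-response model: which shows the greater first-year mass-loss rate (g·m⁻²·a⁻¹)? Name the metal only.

zinc: T>10 °C ⇒ hinge -0.071·(14.6−10) = -0.3266
  sulphur-dioxide contribution → 1.024 μm/a
  chloride contribution → 0.7559 μm/a
  total first-year rate 1.78 μm/a
  mass loss = 1.78 μm/a × 7.14 g/cm³ = 12.71 g·m⁻²·a⁻¹
copper: T>10 °C ⇒ hinge -0.080·(14.6−10) = -0.3680
  sulphur-dioxide contribution → 0.8543 μm/a
  chloride contribution → 1.037 μm/a
  total first-year rate 1.891 μm/a
  mass loss = 1.891 μm/a × 8.96 g/cm³ = 16.95 g·m⁻²·a⁻¹
Ordering by g·m⁻²·a⁻¹: copper (16.9) > zinc (12.7)

copper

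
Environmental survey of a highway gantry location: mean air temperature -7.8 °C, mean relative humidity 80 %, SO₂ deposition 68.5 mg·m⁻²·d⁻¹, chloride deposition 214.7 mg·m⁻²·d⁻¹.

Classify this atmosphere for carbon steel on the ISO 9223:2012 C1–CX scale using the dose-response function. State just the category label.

C3

carbon steel: temperature factor f = +0.150·(-17.8) = -2.6700
  SO₂ term: 1.77·68.5^0.52·exp(0.02·80-2.6700) = 5.468
  Cl⁻ term: 0.102·214.7^0.62·exp(0.033·80+0.04·-7.8) = 29.2
  sum: 5.468 + 29.2 → r_corr = 34.67 μm/a
Category bounds: 25…50 μm/a bracket r_corr ⇒ C3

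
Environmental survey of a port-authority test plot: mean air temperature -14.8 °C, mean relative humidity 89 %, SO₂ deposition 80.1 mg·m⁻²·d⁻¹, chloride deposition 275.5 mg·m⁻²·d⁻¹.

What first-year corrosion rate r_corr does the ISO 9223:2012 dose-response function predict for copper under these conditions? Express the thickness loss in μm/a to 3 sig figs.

copper: f(T) = +0.126·(T−10) [T≤10 °C] = -3.1248
  Pd branch = 0.0053·Pd^0.26·e^(0.059·RH+f) = 0.1389 μm/a
  Cl⁻ term: 0.01025·275.5^0.27·exp(0.036·89+0.049·-14.8) = 0.5573
  r_corr = 0.1389 + 0.5573 = 0.6962 μm/a

r_corr = 0.696 μm/a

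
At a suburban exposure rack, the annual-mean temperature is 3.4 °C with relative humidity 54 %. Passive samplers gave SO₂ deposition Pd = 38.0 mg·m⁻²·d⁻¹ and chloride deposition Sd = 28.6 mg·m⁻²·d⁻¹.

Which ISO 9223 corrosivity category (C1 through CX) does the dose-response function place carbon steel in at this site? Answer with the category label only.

C2

carbon steel: T≤10 °C ⇒ hinge +0.150·(3.4−10) = -0.9900
  sulphur-dioxide contribution → 12.84 μm/a
  chloride contribution → 5.553 μm/a
  total first-year rate 18.39 μm/a
ISO 9223 Table 2 (carbon steel): 1.3 < 18.4 ≤ 25 μm/a ⇒ C2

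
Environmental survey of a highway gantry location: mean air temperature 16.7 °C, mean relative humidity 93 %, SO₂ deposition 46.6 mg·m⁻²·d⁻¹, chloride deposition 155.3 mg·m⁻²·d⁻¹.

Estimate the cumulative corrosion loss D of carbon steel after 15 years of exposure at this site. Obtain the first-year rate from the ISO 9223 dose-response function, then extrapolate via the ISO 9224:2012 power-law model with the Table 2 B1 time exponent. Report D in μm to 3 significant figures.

carbon steel: temperature factor f = -0.054·(6.7) = -0.3618
  SO₂ term: 1.77·46.6^0.52·exp(0.02·93-0.3618) = 58.37
  Cl⁻ term: 0.102·155.3^0.62·exp(0.033·93+0.04·16.7) = 97.74
  r_corr = 58.37 + 97.74 = 156.1 μm/a
Long-term exponent b (ISO 9224 Table 2, B1) = 0.523
  D(15) = 156.1 × 15^0.523 = 156.1 × 4.122 = 643.5 μm

D(15) = 643 μm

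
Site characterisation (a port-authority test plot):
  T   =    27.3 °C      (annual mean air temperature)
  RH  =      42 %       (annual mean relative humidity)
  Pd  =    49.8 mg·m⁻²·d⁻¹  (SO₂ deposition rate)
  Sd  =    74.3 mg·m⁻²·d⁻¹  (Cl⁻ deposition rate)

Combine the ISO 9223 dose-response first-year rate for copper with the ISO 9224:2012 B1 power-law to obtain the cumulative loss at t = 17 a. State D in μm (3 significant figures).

copper: T>10 °C ⇒ hinge -0.080·(27.3−10) = -1.3840
  Pd branch = 0.0053·Pd^0.26·e^(0.059·RH+f) = 0.04372 μm/a
  Sd branch = 0.01025·Sd^0.27·e^(0.036·RH+0.049·T) = 0.5669 μm/a
  sum: 0.04372 + 0.5669 → r_corr = 0.6106 μm/a
ISO 9224: D(t) = r_corr · t^b with b = 0.667 (copper, B1)
  D(17) = 0.6106 × 17^0.667 = 0.6106 × 6.618 = 4.041 μm

D(17) = 4.04 μm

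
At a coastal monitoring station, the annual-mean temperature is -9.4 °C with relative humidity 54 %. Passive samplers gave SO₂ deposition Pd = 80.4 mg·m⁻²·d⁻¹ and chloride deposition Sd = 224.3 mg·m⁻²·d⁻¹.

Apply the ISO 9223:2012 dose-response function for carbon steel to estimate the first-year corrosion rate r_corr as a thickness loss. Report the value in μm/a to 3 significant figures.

carbon steel: temperature factor f = +0.150·(-19.4) = -2.9100
  Pd branch = 1.77·Pd^0.52·e^(0.02·RH+f) = 2.779 μm/a
  Sd branch = 0.102·Sd^0.62·e^(0.033·RH+0.04·T) = 11.93 μm/a
  r_corr = 2.779 + 11.93 = 14.71 μm/a

r_corr = 14.7 μm/a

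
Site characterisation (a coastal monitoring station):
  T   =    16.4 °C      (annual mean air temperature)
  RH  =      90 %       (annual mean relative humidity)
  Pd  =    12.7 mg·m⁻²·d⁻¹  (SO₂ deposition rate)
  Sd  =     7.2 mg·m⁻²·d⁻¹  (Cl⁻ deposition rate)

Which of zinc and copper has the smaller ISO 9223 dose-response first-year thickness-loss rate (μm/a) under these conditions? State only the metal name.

zinc

zinc: f(T) = -0.071·(T−10) [T>10 °C] = -0.4544
  Pd branch = 0.0129·Pd^0.44·e^(0.046·RH+f) = 1.574 μm/a
  Sd branch = 0.0175·Sd^0.57·e^(0.008·RH+0.085·T) = 0.4465 μm/a
  r_corr = 1.574 + 0.4465 = 2.02 μm/a
copper: temperature factor f = -0.080·(6.4) = -0.5120
  Pd branch = 0.0053·Pd^0.26·e^(0.059·RH+f) = 1.245 μm/a
  Cl⁻ term: 0.01025·7.2^0.27·exp(0.036·90+0.049·16.4) = 0.9961
  r_corr = 1.245 + 0.9961 = 2.241 μm/a
Ordering by μm/a: copper (2.24) > zinc (2.02)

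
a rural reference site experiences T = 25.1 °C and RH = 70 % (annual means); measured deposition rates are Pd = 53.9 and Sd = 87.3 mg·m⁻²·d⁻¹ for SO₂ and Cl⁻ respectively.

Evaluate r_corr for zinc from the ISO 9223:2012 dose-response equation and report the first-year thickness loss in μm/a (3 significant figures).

zinc: T>10 °C ⇒ hinge -0.071·(25.1−10) = -1.0721
  SO₂ term: 0.0129·53.9^0.44·exp(0.046·70-1.0721) = 0.6387
  Cl⁻ term: 0.0175·87.3^0.57·exp(0.008·70+0.085·25.1) = 3.305
  r_corr = 0.6387 + 3.305 = 3.944 μm/a

r_corr = 3.94 μm/a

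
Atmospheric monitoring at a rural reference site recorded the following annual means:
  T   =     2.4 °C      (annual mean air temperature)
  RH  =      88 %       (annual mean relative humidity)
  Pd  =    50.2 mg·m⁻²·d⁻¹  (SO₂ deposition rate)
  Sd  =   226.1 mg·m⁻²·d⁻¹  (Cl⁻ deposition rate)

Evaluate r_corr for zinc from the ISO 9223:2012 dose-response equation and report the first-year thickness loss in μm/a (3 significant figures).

zinc: temperature factor f = +0.038·(-7.6) = -0.2888
  SO₂ term: 0.0129·50.2^0.44·exp(0.046·88-0.2888) = 3.101
  Sd branch = 0.0175·Sd^0.57·e^(0.008·RH+0.085·T) = 0.9535 μm/a
  r_corr = 3.101 + 0.9535 = 4.054 μm/a

r_corr = 4.05 μm/a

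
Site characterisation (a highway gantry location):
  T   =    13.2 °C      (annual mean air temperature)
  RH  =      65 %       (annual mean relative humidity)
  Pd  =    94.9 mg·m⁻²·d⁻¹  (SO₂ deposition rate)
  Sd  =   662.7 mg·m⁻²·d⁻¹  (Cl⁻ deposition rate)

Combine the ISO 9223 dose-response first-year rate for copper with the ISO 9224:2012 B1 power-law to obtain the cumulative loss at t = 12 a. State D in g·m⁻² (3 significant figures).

D(12) = 84.3 g·m⁻²

copper: temperature factor f = -0.080·(3.2) = -0.2560
  SO₂ term: 0.0053·94.9^0.26·exp(0.059·65-0.2560) = 0.6204
  Sd branch = 0.01025·Sd^0.27·e^(0.036·RH+0.049·T) = 1.174 μm/a
  r_corr = 0.6204 + 1.174 = 1.794 μm/a
Long-term exponent b (ISO 9224 Table 2, B1) = 0.667
  D(12) = 1.794 × 12^0.667 = 1.794 × 5.246 = 9.413 μm
  Mass loss = 9.413 μm × 8.96 g/cm³ = 84.34 g·m⁻²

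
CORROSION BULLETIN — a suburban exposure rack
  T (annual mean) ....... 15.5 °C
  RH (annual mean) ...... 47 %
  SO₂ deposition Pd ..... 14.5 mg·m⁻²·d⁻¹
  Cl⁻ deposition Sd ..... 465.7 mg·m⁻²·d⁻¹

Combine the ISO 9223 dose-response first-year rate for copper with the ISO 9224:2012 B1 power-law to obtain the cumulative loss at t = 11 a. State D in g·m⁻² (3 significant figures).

copper: temperature factor f = -0.080·(5.5) = -0.4400
  Pd branch = 0.0053·Pd^0.26·e^(0.059·RH+f) = 0.1095 μm/a
  Sd branch = 0.01025·Sd^0.27·e^(0.036·RH+0.049·T) = 0.6249 μm/a
  r_corr = 0.1095 + 0.6249 = 0.7344 μm/a
ISO 9224: D(t) = r_corr · t^b with b = 0.667 (copper, B1)
  D(11) = 0.7344 × 11^0.667 = 0.7344 × 4.95 = 3.635 μm
  Mass loss = 3.635 μm × 8.96 g/cm³ = 32.57 g·m⁻²

D(11) = 32.6 g·m⁻²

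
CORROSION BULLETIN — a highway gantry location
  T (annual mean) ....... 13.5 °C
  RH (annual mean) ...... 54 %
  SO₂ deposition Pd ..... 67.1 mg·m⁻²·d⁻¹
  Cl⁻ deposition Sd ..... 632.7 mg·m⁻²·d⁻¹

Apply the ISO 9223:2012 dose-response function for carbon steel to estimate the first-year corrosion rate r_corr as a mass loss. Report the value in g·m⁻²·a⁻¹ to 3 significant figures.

carbon steel: T>10 °C ⇒ hinge -0.054·(13.5−10) = -0.1890
  SO₂ term: 1.77·67.1^0.52·exp(0.02·54-0.1890) = 38.44
  Sd branch = 0.102·Sd^0.62·e^(0.033·RH+0.04·T) = 56.73 μm/a
  r_corr = 38.44 + 56.73 = 95.17 μm/a
Convert to mass loss: 95.17 μm/a × 7.85 g/cm³ = 747.1 g·m⁻²·a⁻¹

r_corr = 747 g·m⁻²·a⁻¹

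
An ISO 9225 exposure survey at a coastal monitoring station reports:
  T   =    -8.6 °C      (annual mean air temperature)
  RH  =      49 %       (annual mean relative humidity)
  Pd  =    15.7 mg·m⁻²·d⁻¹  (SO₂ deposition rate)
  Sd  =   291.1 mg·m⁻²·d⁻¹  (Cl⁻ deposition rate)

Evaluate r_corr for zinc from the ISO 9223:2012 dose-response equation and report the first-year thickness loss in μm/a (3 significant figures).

r_corr = 0.520 μm/a

zinc: T≤10 °C ⇒ hinge +0.038·(-8.6−10) = -0.7068
  Pd branch = 0.0129·Pd^0.44·e^(0.046·RH+f) = 0.2036 μm/a
  Cl⁻ term: 0.0175·291.1^0.57·exp(0.008·49+0.085·-8.6) = 0.3165
  r_corr = 0.2036 + 0.3165 = 0.52 μm/a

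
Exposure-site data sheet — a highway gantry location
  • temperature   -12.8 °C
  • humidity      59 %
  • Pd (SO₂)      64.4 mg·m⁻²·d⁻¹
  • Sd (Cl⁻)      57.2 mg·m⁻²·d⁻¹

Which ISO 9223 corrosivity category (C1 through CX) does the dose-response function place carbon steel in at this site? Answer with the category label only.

carbon steel: f(T) = +0.150·(T−10) [T≤10 °C] = -3.4200
  Pd branch = 1.77·Pd^0.52·e^(0.02·RH+f) = 1.644 μm/a
  Sd branch = 0.102·Sd^0.62·e^(0.033·RH+0.04·T) = 5.265 μm/a
  sum: 1.644 + 5.265 → r_corr = 6.909 μm/a
ISO 9223 Table 2 (carbon steel): 1.3 < 6.91 ≤ 25 μm/a ⇒ C2

C2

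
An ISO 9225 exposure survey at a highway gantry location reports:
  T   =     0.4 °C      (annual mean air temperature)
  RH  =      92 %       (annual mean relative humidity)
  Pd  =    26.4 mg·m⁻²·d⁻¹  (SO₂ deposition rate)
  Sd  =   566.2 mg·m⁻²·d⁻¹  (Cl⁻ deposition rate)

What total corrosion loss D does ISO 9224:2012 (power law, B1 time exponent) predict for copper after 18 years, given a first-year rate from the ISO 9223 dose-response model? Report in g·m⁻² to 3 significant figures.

D(18) = 150 g·m⁻²

copper: T≤10 °C ⇒ hinge +0.126·(0.4−10) = -1.2096
  Pd branch = 0.0053·Pd^0.26·e^(0.059·RH+f) = 0.8432 μm/a
  Cl⁻ term: 0.01025·566.2^0.27·exp(0.036·92+0.049·0.4) = 1.588
  sum: 0.8432 + 1.588 → r_corr = 2.431 μm/a
ISO 9224: D(t) = r_corr · t^b with b = 0.667 (copper, B1)
  D(18) = 2.431 × 18^0.667 = 2.431 × 6.875 = 16.72 μm
  Mass loss = 16.72 μm × 8.96 g/cm³ = 149.8 g·m⁻²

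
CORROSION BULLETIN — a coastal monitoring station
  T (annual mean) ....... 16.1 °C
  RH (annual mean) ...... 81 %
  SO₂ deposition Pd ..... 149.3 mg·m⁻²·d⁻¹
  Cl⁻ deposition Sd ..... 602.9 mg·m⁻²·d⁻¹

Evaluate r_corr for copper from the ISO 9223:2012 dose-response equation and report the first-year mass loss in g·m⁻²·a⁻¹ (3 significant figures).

r_corr = 33.8 g·m⁻²·a⁻¹

copper: temperature factor f = -0.080·(6.1) = -0.4880
  SO₂ term: 0.0053·149.3^0.26·exp(0.059·81-0.4880) = 1.423
  Cl⁻ term: 0.01025·602.9^0.27·exp(0.036·81+0.049·16.1) = 2.346
  sum: 1.423 + 2.346 → r_corr = 3.769 μm/a
Convert to mass loss: 3.769 μm/a × 8.96 g/cm³ = 33.77 g·m⁻²·a⁻¹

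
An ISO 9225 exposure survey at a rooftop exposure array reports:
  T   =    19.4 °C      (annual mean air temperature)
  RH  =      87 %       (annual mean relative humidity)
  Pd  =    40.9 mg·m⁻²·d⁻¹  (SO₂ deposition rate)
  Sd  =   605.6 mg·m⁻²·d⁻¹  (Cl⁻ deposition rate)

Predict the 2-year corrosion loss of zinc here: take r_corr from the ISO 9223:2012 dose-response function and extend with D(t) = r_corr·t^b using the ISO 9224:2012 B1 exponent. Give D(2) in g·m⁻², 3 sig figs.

zinc: temperature factor f = -0.071·(9.4) = -0.6674
  sulphur-dioxide contribution → 1.853 μm/a
  chloride contribution → 7.036 μm/a
  total first-year rate 8.889 μm/a
ISO 9224: D(t) = r_corr · t^b with b = 0.813 (zinc, B1)
  D(2) = 8.889 × 2^0.813 = 8.889 × 1.757 = 15.62 μm
  Mass loss = 15.62 μm × 7.14 g/cm³ = 111.5 g·m⁻²

D(2) = 112 g·m⁻²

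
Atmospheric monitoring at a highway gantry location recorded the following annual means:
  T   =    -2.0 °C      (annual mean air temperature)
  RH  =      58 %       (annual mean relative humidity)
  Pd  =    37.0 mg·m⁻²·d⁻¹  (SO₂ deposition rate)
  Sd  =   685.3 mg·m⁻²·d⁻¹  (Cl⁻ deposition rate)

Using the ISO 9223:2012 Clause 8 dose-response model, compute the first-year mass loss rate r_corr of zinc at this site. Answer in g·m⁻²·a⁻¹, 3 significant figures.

zinc: T≤10 °C ⇒ hinge +0.038·(-2.0−10) = -0.4560
  Pd branch = 0.0129·Pd^0.44·e^(0.046·RH+f) = 0.5771 μm/a
  Sd branch = 0.0175·Sd^0.57·e^(0.008·RH+0.085·T) = 0.9709 μm/a
  sum: 0.5771 + 0.9709 → r_corr = 1.548 μm/a
Convert to mass loss: 1.548 μm/a × 7.14 g/cm³ = 11.05 g·m⁻²·a⁻¹

r_corr = 11.1 g·m⁻²·a⁻¹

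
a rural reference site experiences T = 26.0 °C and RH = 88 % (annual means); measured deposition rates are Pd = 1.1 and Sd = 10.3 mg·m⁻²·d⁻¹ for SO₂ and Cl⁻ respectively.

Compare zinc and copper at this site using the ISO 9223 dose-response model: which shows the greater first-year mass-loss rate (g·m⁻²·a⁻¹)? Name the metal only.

copper

zinc: f(T) = -0.071·(T−10) [T>10 °C] = -1.1360
  Pd branch = 0.0129·Pd^0.44·e^(0.046·RH+f) = 0.2474 μm/a
  Cl⁻ term: 0.0175·10.3^0.57·exp(0.008·88+0.085·26.0) = 1.219
  r_corr = 0.2474 + 1.219 = 1.466 μm/a
  mass loss = 1.466 μm/a × 7.14 g/cm³ = 10.47 g·m⁻²·a⁻¹
copper: temperature factor f = -0.080·(16.0) = -1.2800
  SO₂ term: 0.0053·1.1^0.26·exp(0.059·88-1.2800) = 0.2716
  Sd branch = 0.01025·Sd^0.27·e^(0.036·RH+0.049·T) = 1.634 μm/a
  r_corr = 0.2716 + 1.634 = 1.906 μm/a
  mass loss = 1.906 μm/a × 8.96 g/cm³ = 17.08 g·m⁻²·a⁻¹
Ordering by g·m⁻²·a⁻¹: copper (17.1) > zinc (10.5)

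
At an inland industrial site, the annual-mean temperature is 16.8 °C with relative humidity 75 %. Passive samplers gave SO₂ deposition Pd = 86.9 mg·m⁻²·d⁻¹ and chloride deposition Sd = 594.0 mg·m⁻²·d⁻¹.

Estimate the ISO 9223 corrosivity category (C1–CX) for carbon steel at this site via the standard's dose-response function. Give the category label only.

carbon steel: T>10 °C ⇒ hinge -0.054·(16.8−10) = -0.3672
  sulphur-dioxide contribution → 56.01 μm/a
  chloride contribution → 124.5 μm/a
  total first-year rate 180.5 μm/a
Category bounds: 80…200 μm/a bracket r_corr ⇒ C5

C5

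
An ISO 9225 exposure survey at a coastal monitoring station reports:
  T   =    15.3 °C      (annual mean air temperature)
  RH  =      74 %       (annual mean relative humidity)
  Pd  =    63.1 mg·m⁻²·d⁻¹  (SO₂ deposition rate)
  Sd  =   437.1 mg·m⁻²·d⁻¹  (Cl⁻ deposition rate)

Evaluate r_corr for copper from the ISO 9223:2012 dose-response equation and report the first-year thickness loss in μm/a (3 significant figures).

copper: T>10 °C ⇒ hinge -0.080·(15.3−10) = -0.4240
  sulphur-dioxide contribution → 0.8022 μm/a
  chloride contribution → 1.608 μm/a
  total first-year rate 2.41 μm/a

r_corr = 2.41 μm/a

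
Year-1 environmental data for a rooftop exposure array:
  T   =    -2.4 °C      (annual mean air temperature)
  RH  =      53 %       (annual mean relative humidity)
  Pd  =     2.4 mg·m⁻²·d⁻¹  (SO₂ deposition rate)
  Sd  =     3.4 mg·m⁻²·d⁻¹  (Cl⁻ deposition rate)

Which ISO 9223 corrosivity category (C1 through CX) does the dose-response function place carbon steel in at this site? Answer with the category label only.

carbon steel: T≤10 °C ⇒ hinge +0.150·(-2.4−10) = -1.8600
  Pd branch = 1.77·Pd^0.52·e^(0.02·RH+f) = 1.254 μm/a
  Cl⁻ term: 0.102·3.4^0.62·exp(0.033·53+0.04·-2.4) = 1.138
  sum: 1.254 + 1.138 → r_corr = 2.391 μm/a
Category bounds: 1.3…25 μm/a bracket r_corr ⇒ C2

C2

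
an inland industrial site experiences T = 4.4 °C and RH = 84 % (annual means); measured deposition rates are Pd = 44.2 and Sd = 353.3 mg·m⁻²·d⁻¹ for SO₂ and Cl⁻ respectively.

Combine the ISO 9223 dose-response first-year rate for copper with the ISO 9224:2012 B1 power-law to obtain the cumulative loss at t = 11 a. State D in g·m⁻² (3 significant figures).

copper: f(T) = +0.126·(T−10) [T≤10 °C] = -0.7056
  sulphur-dioxide contribution → 0.9954 μm/a
  chloride contribution → 1.275 μm/a
  total first-year rate 2.271 μm/a
Power-law: D(11) = r_corr · 11^0.667
  D(11) = 2.271 × 11^0.667 = 2.271 × 4.95 = 11.24 μm
  Mass loss = 11.24 μm × 8.96 g/cm³ = 100.7 g·m⁻²

D(11) = 101 g·m⁻²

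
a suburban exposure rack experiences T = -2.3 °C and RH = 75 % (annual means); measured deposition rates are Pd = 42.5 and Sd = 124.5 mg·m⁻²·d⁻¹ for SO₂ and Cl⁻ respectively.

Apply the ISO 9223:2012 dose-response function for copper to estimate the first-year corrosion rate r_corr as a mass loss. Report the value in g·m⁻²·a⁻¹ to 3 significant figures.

r_corr = 6.72 g·m⁻²·a⁻¹

copper: f(T) = +0.126·(T−10) [T≤10 °C] = -1.5498
  Pd branch = 0.0053·Pd^0.26·e^(0.059·RH+f) = 0.2491 μm/a
  Sd branch = 0.01025·Sd^0.27·e^(0.036·RH+0.049·T) = 0.5013 μm/a
  sum: 0.2491 + 0.5013 → r_corr = 0.7503 μm/a
Convert to mass loss: 0.7503 μm/a × 8.96 g/cm³ = 6.723 g·m⁻²·a⁻¹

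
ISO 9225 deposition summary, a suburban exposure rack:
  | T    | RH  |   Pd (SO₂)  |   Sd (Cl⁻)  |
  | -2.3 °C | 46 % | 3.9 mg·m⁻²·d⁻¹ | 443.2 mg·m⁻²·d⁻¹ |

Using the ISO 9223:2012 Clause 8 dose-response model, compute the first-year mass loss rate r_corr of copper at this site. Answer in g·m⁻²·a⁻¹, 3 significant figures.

copper: temperature factor f = +0.126·(-12.3) = -1.5498
  SO₂ term: 0.0053·3.9^0.26·exp(0.059·46-1.5498) = 0.02419
  Sd branch = 0.01025·Sd^0.27·e^(0.036·RH+0.049·T) = 0.2486 μm/a
  sum: 0.02419 + 0.2486 → r_corr = 0.2728 μm/a
Convert to mass loss: 0.2728 μm/a × 8.96 g/cm³ = 2.444 g·m⁻²·a⁻¹

r_corr = 2.44 g·m⁻²·a⁻¹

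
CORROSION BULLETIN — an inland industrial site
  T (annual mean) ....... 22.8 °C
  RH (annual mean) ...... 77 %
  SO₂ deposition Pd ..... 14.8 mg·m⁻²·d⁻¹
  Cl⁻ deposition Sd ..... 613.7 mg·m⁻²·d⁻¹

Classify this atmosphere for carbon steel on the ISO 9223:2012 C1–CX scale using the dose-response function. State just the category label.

carbon steel: f(T) = -0.054·(T−10) [T>10 °C] = -0.6912
  sulphur-dioxide contribution → 16.79 μm/a
  chloride contribution → 172.5 μm/a
  ⇒ r_corr(carbon steel) = 189.3 μm/a
Category bounds: 80…200 μm/a bracket r_corr ⇒ C5

C5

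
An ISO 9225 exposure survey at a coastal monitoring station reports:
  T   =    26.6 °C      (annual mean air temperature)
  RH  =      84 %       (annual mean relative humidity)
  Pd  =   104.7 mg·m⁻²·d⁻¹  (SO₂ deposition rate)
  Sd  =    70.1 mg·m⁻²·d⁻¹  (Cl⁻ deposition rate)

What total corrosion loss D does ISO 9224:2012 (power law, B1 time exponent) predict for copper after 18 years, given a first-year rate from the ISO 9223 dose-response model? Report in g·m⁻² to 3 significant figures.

copper: temperature factor f = -0.080·(16.6) = -1.3280
  SO₂ term: 0.0053·104.7^0.26·exp(0.059·84-1.3280) = 0.6685
  Sd branch = 0.01025·Sd^0.27·e^(0.036·RH+0.049·T) = 2.446 μm/a
  r_corr = 0.6685 + 2.446 = 3.114 μm/a
Power-law: D(18) = r_corr · 18^0.667
  D(18) = 3.114 × 18^0.667 = 3.114 × 6.875 = 21.41 μm
  Mass loss = 21.41 μm × 8.96 g/cm³ = 191.8 g·m⁻²

D(18) = 192 g·m⁻²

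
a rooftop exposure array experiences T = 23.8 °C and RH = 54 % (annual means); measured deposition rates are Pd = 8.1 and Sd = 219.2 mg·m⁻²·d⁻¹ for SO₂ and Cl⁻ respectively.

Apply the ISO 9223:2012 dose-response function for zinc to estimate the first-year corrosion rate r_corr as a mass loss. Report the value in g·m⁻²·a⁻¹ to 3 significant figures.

r_corr = 32.5 g·m⁻²·a⁻¹

zinc: temperature factor f = -0.071·(13.8) = -0.9798
  sulphur-dioxide contribution → 0.1457 μm/a
  chloride contribution → 4.401 μm/a
  ⇒ r_corr(zinc) = 4.546 μm/a
Convert to mass loss: 4.546 μm/a × 7.14 g/cm³ = 32.46 g·m⁻²·a⁻¹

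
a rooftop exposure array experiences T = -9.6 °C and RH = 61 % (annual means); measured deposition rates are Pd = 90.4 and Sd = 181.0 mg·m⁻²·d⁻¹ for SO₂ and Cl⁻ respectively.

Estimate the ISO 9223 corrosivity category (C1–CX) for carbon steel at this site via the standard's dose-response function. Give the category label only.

C2

carbon steel: temperature factor f = +0.150·(-19.6) = -2.9400
  Pd branch = 1.77·Pd^0.52·e^(0.02·RH+f) = 3.298 μm/a
  Sd branch = 0.102·Sd^0.62·e^(0.033·RH+0.04·T) = 13.06 μm/a
  r_corr = 3.298 + 13.06 = 16.35 μm/a
Category bounds: 1.3…25 μm/a bracket r_corr ⇒ C2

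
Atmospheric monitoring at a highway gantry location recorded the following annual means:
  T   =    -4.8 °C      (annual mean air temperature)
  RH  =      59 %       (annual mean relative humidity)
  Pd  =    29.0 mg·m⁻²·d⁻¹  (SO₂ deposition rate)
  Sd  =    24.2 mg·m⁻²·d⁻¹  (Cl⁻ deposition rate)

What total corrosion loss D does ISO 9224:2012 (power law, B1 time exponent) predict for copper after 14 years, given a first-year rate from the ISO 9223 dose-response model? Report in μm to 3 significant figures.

copper: f(T) = +0.126·(T−10) [T≤10 °C] = -1.8648
  Pd branch = 0.0053·Pd^0.26·e^(0.059·RH+f) = 0.06403 μm/a
  Cl⁻ term: 0.01025·24.2^0.27·exp(0.036·59+0.049·-4.8) = 0.1602
  sum: 0.06403 + 0.1602 → r_corr = 0.2242 μm/a
ISO 9224: D(t) = r_corr · t^b with b = 0.667 (copper, B1)
  D(14) = 0.2242 × 14^0.667 = 0.2242 × 5.814 = 1.304 μm

D(14) = 1.30 μm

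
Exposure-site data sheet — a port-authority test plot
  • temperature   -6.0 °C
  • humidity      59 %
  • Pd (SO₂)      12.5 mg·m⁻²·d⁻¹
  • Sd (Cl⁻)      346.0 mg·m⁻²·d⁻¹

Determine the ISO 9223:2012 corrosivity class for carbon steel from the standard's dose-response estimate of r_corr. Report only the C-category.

carbon steel: f(T) = +0.150·(T−10) [T≤10 °C] = -2.4000
  Pd branch = 1.77·Pd^0.52·e^(0.02·RH+f) = 1.943 μm/a
  Cl⁻ term: 0.102·346.0^0.62·exp(0.033·59+0.04·-6.0) = 21.09
  sum: 1.943 + 21.09 → r_corr = 23.04 μm/a
Category bounds: 1.3…25 μm/a bracket r_corr ⇒ C2

C2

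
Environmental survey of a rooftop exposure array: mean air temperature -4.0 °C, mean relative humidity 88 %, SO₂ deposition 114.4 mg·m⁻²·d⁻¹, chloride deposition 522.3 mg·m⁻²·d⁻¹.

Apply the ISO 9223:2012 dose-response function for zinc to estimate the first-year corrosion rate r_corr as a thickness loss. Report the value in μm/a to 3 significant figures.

r_corr = 4.39 μm/a

zinc: f(T) = +0.038·(T−10) [T≤10 °C] = -0.5320
  sulphur-dioxide contribution → 3.494 μm/a
  chloride contribution → 0.8919 μm/a
  ⇒ r_corr(zinc) = 4.386 μm/a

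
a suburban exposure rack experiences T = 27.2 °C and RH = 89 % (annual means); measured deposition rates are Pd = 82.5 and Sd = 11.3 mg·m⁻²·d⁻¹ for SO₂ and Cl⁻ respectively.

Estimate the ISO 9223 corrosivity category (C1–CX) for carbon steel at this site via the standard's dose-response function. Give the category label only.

carbon steel: T>10 °C ⇒ hinge -0.054·(27.2−10) = -0.9288
  sulphur-dioxide contribution → 41.13 μm/a
  chloride contribution → 25.68 μm/a
  total first-year rate 66.81 μm/a
66.8 μm/a falls in (50, 80] for carbon steel → category C4

C4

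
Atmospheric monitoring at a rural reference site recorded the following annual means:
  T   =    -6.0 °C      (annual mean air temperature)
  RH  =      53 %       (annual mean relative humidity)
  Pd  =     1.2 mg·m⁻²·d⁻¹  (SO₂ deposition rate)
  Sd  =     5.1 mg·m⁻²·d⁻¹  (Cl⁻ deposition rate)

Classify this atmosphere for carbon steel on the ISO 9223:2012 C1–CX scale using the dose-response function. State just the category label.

carbon steel: temperature factor f = +0.150·(-16.0) = -2.4000
  Pd branch = 1.77·Pd^0.52·e^(0.02·RH+f) = 0.5096 μm/a
  Cl⁻ term: 0.102·5.1^0.62·exp(0.033·53+0.04·-6.0) = 1.267
  sum: 0.5096 + 1.267 → r_corr = 1.776 μm/a
Category bounds: 1.3…25 μm/a bracket r_corr ⇒ C2

C2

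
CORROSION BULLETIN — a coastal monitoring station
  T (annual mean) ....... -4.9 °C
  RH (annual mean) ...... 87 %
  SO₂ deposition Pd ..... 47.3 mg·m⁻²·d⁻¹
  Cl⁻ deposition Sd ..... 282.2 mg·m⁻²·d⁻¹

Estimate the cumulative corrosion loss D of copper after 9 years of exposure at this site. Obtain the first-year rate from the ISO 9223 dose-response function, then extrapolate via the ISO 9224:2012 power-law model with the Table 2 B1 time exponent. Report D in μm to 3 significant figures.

copper: T≤10 °C ⇒ hinge +0.126·(-4.9−10) = -1.8774
  SO₂ term: 0.0053·47.3^0.26·exp(0.059·87-1.8774) = 0.3747
  Cl⁻ term: 0.01025·282.2^0.27·exp(0.036·87+0.049·-4.9) = 0.8478
  sum: 0.3747 + 0.8478 → r_corr = 1.222 μm/a
ISO 9224: D(t) = r_corr · t^b with b = 0.667 (copper, B1)
  D(9) = 1.222 × 9^0.667 = 1.222 × 4.33 = 5.293 μm

D(9) = 5.29 μm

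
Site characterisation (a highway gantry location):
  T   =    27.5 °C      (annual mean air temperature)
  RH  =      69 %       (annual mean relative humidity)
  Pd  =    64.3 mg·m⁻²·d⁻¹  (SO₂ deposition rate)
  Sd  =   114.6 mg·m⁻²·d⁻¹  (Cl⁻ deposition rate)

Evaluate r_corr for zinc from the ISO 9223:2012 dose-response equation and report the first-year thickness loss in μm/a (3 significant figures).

r_corr = 5.25 μm/a

zinc: T>10 °C ⇒ hinge -0.071·(27.5−10) = -1.2425
  SO₂ term: 0.0129·64.3^0.44·exp(0.046·69-1.2425) = 0.556
  Cl⁻ term: 0.0175·114.6^0.57·exp(0.008·69+0.085·27.5) = 4.695
  r_corr = 0.556 + 4.695 = 5.251 μm/a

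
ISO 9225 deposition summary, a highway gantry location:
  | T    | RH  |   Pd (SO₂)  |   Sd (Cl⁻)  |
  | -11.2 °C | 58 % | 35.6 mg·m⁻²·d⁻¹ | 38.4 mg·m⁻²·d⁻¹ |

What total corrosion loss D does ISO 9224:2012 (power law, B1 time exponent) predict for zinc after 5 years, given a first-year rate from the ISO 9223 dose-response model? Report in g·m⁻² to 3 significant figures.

D(5) = 12.8 g·m⁻²

zinc: f(T) = +0.038·(T−10) [T≤10 °C] = -0.8056
  Pd branch = 0.0129·Pd^0.44·e^(0.046·RH+f) = 0.4 μm/a
  Sd branch = 0.0175·Sd^0.57·e^(0.008·RH+0.085·T) = 0.08594 μm/a
  sum: 0.4 + 0.08594 → r_corr = 0.4859 μm/a
ISO 9224: D(t) = r_corr · t^b with b = 0.813 (zinc, B1)
  D(5) = 0.4859 × 5^0.813 = 0.4859 × 3.701 = 1.798 μm
  Mass loss = 1.798 μm × 7.14 g/cm³ = 12.84 g·m⁻²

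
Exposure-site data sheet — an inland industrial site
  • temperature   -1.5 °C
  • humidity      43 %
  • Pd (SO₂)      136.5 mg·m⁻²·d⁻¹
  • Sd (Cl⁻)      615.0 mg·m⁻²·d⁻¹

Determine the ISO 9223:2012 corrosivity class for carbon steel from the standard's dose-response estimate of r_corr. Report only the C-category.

carbon steel: f(T) = +0.150·(T−10) [T≤10 °C] = -1.7250
  Pd branch = 1.77·Pd^0.52·e^(0.02·RH+f) = 9.607 μm/a
  Cl⁻ term: 0.102·615.0^0.62·exp(0.033·43+0.04·-1.5) = 21.28
  sum: 9.607 + 21.28 → r_corr = 30.88 μm/a
Category bounds: 25…50 μm/a bracket r_corr ⇒ C3

C3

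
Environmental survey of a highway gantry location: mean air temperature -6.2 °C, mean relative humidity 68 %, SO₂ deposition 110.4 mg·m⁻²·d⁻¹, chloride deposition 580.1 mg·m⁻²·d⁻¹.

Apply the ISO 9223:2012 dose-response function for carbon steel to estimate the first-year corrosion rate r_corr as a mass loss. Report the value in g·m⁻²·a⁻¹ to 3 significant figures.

r_corr = 360 g·m⁻²·a⁻¹

carbon steel: f(T) = +0.150·(T−10) [T≤10 °C] = -2.4300
  sulphur-dioxide contribution → 7.008 μm/a
  chloride contribution → 38.8 μm/a
  total first-year rate 45.81 μm/a
Convert to mass loss: 45.81 μm/a × 7.85 g/cm³ = 359.6 g·m⁻²·a⁻¹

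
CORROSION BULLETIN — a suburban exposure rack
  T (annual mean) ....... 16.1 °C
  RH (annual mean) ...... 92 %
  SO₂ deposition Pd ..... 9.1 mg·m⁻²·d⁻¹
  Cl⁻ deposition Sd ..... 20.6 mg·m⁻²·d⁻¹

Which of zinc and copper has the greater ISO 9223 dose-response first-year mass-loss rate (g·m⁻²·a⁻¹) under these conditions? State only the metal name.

copper

zinc: T>10 °C ⇒ hinge -0.071·(16.1−10) = -0.4331
  Pd branch = 0.0129·Pd^0.44·e^(0.046·RH+f) = 1.522 μm/a
  Cl⁻ term: 0.0175·20.6^0.57·exp(0.008·92+0.085·16.1) = 0.8052
  r_corr = 1.522 + 0.8052 = 2.327 μm/a
  mass loss = 2.327 μm/a × 7.14 g/cm³ = 16.62 g·m⁻²·a⁻¹
copper: f(T) = -0.080·(T−10) [T>10 °C] = -0.4880
  SO₂ term: 0.0053·9.1^0.26·exp(0.059·92-0.4880) = 1.315
  Sd branch = 0.01025·Sd^0.27·e^(0.036·RH+0.049·T) = 1.401 μm/a
  sum: 1.315 + 1.401 → r_corr = 2.716 μm/a
  mass loss = 2.716 μm/a × 8.96 g/cm³ = 24.34 g·m⁻²·a⁻¹
Ordering by g·m⁻²·a⁻¹: copper (24.3) > zinc (16.6)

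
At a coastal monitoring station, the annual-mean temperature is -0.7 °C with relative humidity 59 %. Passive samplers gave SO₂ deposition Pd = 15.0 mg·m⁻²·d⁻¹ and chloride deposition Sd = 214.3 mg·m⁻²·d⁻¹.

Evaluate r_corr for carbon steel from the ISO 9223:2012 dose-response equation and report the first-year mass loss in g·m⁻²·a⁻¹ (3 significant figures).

r_corr = 189 g·m⁻²·a⁻¹

carbon steel: f(T) = +0.150·(T−10) [T≤10 °C] = -1.6050
  SO₂ term: 1.77·15.0^0.52·exp(0.02·59-1.6050) = 4.731
  Cl⁻ term: 0.102·214.3^0.62·exp(0.033·59+0.04·-0.7) = 19.38
  r_corr = 4.731 + 19.38 = 24.11 μm/a
Convert to mass loss: 24.11 μm/a × 7.85 g/cm³ = 189.2 g·m⁻²·a⁻¹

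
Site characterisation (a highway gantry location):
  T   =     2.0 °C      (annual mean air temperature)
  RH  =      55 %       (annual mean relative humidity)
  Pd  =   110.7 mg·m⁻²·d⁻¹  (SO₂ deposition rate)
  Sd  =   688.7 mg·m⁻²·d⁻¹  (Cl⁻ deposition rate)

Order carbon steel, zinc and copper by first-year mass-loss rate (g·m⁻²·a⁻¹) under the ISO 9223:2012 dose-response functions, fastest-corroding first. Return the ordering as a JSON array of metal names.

carbon steel: T≤10 °C ⇒ hinge +0.150·(2.0−10) = -1.2000
  sulphur-dioxide contribution → 18.51 μm/a
  chloride contribution → 39.01 μm/a
  ⇒ r_corr(carbon steel) = 57.52 μm/a
  mass loss = 57.52 μm/a × 7.85 g/cm³ = 451.6 g·m⁻²·a⁻¹
zinc: T≤10 °C ⇒ hinge +0.038·(2.0−10) = -0.3040
  sulphur-dioxide contribution → 0.9479 μm/a
  chloride contribution → 1.335 μm/a
  ⇒ r_corr(zinc) = 2.283 μm/a
  mass loss = 2.283 μm/a × 7.14 g/cm³ = 16.3 g·m⁻²·a⁻¹
copper: f(T) = +0.126·(T−10) [T≤10 °C] = -1.0080
  sulphur-dioxide contribution → 0.1688 μm/a
  chloride contribution → 0.478 μm/a
  total first-year rate 0.6468 μm/a
  mass loss = 0.6468 μm/a × 8.96 g/cm³ = 5.795 g·m⁻²·a⁻¹
Ordering by g·m⁻²·a⁻¹: carbon steel (452) > zinc (16.3) > copper (5.8)

["carbon steel", "zinc", "copper"]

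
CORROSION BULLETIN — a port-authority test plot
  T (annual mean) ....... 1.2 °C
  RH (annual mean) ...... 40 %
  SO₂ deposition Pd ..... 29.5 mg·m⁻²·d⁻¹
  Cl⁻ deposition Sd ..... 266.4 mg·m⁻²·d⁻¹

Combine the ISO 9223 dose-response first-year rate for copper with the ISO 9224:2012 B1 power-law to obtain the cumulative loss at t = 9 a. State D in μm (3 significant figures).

copper: T≤10 °C ⇒ hinge +0.126·(1.2−10) = -1.1088
  SO₂ term: 0.0053·29.5^0.26·exp(0.059·40-1.1088) = 0.04465
  Cl⁻ term: 0.01025·266.4^0.27·exp(0.036·40+0.049·1.2) = 0.2073
  sum: 0.04465 + 0.2073 → r_corr = 0.2519 μm/a
Power-law: D(9) = r_corr · 9^0.667
  D(9) = 0.2519 × 9^0.667 = 0.2519 × 4.33 = 1.091 μm

D(9) = 1.09 μm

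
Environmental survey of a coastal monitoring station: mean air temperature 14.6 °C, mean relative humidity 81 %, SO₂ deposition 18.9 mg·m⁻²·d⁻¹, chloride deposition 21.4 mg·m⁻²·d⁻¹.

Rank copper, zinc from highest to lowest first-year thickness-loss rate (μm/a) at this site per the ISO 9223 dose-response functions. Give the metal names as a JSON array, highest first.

copper: f(T) = -0.080·(T−10) [T>10 °C] = -0.3680
  Pd branch = 0.0053·Pd^0.26·e^(0.059·RH+f) = 0.9372 μm/a
  Sd branch = 0.01025·Sd^0.27·e^(0.036·RH+0.049·T) = 0.8852 μm/a
  sum: 0.9372 + 0.8852 → r_corr = 1.822 μm/a
zinc: temperature factor f = -0.071·(4.6) = -0.3266
  SO₂ term: 0.0129·18.9^0.44·exp(0.046·81-0.3266) = 1.408
  Cl⁻ term: 0.0175·21.4^0.57·exp(0.008·81+0.085·14.6) = 0.6634
  sum: 1.408 + 0.6634 → r_corr = 2.071 μm/a
Ordering by μm/a: zinc (2.07) > copper (1.82)

["zinc", "copper"]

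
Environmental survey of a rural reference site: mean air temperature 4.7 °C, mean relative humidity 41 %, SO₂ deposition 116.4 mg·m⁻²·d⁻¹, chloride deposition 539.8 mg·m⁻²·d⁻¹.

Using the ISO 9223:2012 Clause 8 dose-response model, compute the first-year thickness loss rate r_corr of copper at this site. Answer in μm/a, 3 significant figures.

r_corr = 0.414 μm/a

copper: f(T) = +0.126·(T−10) [T≤10 °C] = -0.6678
  Pd branch = 0.0053·Pd^0.26·e^(0.059·RH+f) = 0.1052 μm/a
  Sd branch = 0.01025·Sd^0.27·e^(0.036·RH+0.049·T) = 0.3086 μm/a
  sum: 0.1052 + 0.3086 → r_corr = 0.4138 μm/a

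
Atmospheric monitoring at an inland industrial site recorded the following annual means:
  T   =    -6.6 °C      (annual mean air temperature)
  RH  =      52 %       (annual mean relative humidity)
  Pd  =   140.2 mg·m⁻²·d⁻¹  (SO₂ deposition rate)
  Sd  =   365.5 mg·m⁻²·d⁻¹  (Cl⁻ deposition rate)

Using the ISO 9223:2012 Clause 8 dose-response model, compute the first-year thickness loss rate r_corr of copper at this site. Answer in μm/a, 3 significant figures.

copper: T≤10 °C ⇒ hinge +0.126·(-6.6−10) = -2.0916
  sulphur-dioxide contribution → 0.05087 μm/a
  chloride contribution → 0.2373 μm/a
  total first-year rate 0.2881 μm/a

r_corr = 0.288 μm/a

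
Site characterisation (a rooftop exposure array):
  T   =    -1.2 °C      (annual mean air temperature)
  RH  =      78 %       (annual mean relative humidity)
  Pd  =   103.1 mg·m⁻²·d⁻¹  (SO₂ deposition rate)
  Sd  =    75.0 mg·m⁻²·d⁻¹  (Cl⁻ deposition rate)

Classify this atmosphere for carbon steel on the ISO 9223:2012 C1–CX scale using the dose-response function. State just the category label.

C3

carbon steel: temperature factor f = +0.150·(-11.2) = -1.6800
  sulphur-dioxide contribution → 17.49 μm/a
  chloride contribution → 18.54 μm/a
  total first-year rate 36.03 μm/a
36 μm/a falls in (25, 50] for carbon steel → category C3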